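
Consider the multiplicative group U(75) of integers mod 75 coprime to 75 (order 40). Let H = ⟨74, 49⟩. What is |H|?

|⟨74⟩| = 2 and |⟨49⟩| = 2, so |H| is a multiple of lcm(2, 2) = 2 and divides |G| = 40.
Closing under the operation: H = {1, 26, 49, 74}, so |H| = 4.

4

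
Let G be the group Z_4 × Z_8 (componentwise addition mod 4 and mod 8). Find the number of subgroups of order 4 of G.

7

|G| = 32 and 4 | 32, so subgroups of order 4 are possible by Lagrange.
The subgroups of order 4 are: {(0,0), (0,2), (0,4), (0,6)}; {(0,0), (0,4), (2,0), (2,4)}; {(0,0), (0,4), (2,2), (2,6)}; {(0,0), (1,0), (2,0), (3,0)}; … (7 in all).
So G has 7 subgroups of order 4.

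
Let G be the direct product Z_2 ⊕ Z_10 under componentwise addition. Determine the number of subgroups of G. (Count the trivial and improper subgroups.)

|G| = 20, so by Lagrange every subgroup order divides 20. Divisors: 1, 2, 4, 5, 10, 20.
Subgroups by order — order 1: 1; order 2: 3; order 4: 1; order 5: 1; order 10: 3; order 20: 1.
Total: 1 + 3 + 1 + 1 + 3 + 1 = 10.

10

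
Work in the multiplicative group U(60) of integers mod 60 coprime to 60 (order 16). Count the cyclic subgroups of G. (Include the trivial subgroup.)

Each element a generates a cyclic subgroup ⟨a⟩; distinct elements may generate the same one (a cyclic group of order d has φ(d) generators).
Cyclic subgroups by order — order 1: 1; order 2: 7; order 4: 4.
Total: 12.

12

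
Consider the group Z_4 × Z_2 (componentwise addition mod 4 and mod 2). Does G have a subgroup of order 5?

No

5 does not divide |G| = 8, so by Lagrange no subgroup of order 5 exists.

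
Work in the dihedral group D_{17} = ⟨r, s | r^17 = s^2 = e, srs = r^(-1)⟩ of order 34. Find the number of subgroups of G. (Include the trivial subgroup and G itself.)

|G| = 34, so by Lagrange every subgroup order divides 34. Divisors: 1, 2, 17, 34.
Subgroups by order — order 1: 1; order 2: 17; order 17: 1; order 34: 1.
Total: 1 + 17 + 1 + 1 = 20.

20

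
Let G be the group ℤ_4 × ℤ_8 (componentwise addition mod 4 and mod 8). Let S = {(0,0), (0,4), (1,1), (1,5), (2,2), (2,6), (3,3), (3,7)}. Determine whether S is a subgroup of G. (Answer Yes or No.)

Yes

|S| = 8 divides |G| = 32, consistent with Lagrange.
S contains the identity, every element's inverse is in S, and S is closed under +: it is a subgroup.
In fact S = ⟨(1,5)⟩.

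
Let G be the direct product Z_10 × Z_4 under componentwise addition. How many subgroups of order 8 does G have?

1

|G| = 40 and 8 | 40, so subgroups of order 8 are possible by Lagrange.
The subgroups of order 8 are: {(0,0), (0,1), (0,2), (0,3), (5,0), (5,1), (5,2), (5,3)}.
So G has 1 subgroup of order 8.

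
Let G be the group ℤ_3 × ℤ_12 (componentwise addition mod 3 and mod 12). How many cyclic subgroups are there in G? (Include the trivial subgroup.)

Group the elements of G by the cyclic subgroup they generate; each cyclic subgroup of order d accounts for φ(d) elements.
Cyclic subgroups by order — order 1: 1; order 2: 1; order 3: 4; order 4: 1; order 6: 4; order 12: 4.
Total: 15.

15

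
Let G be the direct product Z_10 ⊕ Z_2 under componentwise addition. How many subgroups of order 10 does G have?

3

|G| = 20 and 10 | 20, so subgroups of order 10 are possible by Lagrange.
The subgroups of order 10 are: {(0,0), (0,1), (2,0), (2,1), (4,0), (4,1), (6,0), (6,1), (8,0), (8,1)}; {(0,0), (1,0), (2,0), (3,0), (4,0), (5,0), (6,0), (7,0), (8,0), (9,0)}; {(0,0), (1,1), (2,0), (3,1), (4,0), (5,1), (6,0), (7,1), (8,0), (9,1)}.
So G has 3 subgroups of order 10.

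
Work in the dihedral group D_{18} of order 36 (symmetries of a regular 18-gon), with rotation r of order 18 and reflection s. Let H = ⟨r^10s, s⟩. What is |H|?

18

|⟨r^10s⟩| = 2 and |⟨s⟩| = 2, so |H| is a multiple of lcm(2, 2) = 2 and divides |G| = 36.
Closing under the operation: H = {e, r^2, r^4, r^6, r^8, r^10, r^12, r^14, r^16, s, r^2s, r^4s, r^6s, r^8s, r^10s, r^12s, r^14s, r^16s}, so |H| = 18.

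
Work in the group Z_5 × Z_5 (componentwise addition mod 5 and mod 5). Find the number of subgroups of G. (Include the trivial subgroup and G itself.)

8

|G| = 25, so by Lagrange every subgroup order divides 25. Divisors: 1, 5, 25.
Subgroups by order — order 1: 1; order 5: 6; order 25: 1.
Total: 1 + 6 + 1 = 8.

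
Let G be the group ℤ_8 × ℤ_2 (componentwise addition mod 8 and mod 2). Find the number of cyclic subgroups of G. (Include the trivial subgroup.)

8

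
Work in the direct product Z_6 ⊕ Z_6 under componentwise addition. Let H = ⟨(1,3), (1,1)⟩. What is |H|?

|⟨(1,3)⟩| = 6 and |⟨(1,1)⟩| = 6, so |H| is a multiple of lcm(6, 6) = 6 and divides |G| = 36.
Closing under the operation: H = {(0,0), (0,2), (0,4), (1,1), (1,3), (1,5), (2,0), (2,2), (2,4), (3,1), (3,3), (3,5), (4,0), (4,2), (4,4), (5,1), (5,3), (5,5)}, so |H| = 18.

18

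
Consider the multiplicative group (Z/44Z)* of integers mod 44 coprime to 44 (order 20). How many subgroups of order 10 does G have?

|G| = 20 and 10 | 20, so subgroups of order 10 are possible by Lagrange.
The subgroups of order 10 are: {1, 5, 9, 13, 17, 21, 25, 29, 37, 41}; {1, 3, 5, 9, 15, 23, 25, 27, 31, 37}; {1, 5, 7, 9, 19, 25, 35, 37, 39, 43}.
So G has 3 subgroups of order 10.

3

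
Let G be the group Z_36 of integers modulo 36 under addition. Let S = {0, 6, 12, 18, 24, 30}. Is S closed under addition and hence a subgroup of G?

|S| = 6 divides |G| = 36, consistent with Lagrange.
S contains the identity, every element's inverse is in S, and S is closed under +: it is a subgroup.
In fact S = ⟨6⟩.

Yes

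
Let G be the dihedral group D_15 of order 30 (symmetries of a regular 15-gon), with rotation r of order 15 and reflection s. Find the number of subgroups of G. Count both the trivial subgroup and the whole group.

|G| = 30, so by Lagrange every subgroup order divides 30. Divisors: 1, 2, 3, 5, 6, 10, 15, 30.
Subgroups by order — order 1: 1; order 2: 15; order 3: 1; order 5: 1; order 6: 5; order 10: 3; order 15: 1; order 30: 1.
Total: 1 + 15 + 1 + 1 + 5 + 3 + 1 + 1 = 28.

28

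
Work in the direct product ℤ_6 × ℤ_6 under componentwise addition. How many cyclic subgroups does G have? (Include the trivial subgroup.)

Each element a generates a cyclic subgroup ⟨a⟩; distinct elements may generate the same one (a cyclic group of order d has φ(d) generators).
Cyclic subgroups by order — order 1: 1; order 2: 3; order 3: 4; order 6: 12.
Total: 20.

20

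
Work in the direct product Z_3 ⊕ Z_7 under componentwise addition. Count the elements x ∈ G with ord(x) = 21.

12

An element (a,b) has order lcm(ord(a), ord(b)); count pairs with lcm equal to 21.
Enumerating gives 12 such elements.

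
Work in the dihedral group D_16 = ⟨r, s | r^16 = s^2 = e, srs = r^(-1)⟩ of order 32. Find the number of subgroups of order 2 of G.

|G| = 32 and 2 | 32, so subgroups of order 2 are possible by Lagrange.
The subgroups of order 2 are: {e, r^10s}; {e, r^11s}; {e, r^12s}; {e, r^13s}; … (17 in all).
So G has 17 subgroups of order 2.

17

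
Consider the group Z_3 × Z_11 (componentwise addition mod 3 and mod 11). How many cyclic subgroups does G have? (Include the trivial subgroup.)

4

Group the elements of G by the cyclic subgroup they generate; each cyclic subgroup of order d accounts for φ(d) elements.
Cyclic subgroups by order — order 1: 1; order 3: 1; order 11: 1; order 33: 1.
Total: 4.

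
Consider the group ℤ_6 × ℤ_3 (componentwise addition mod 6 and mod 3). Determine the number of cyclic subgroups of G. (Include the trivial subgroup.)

10

Each element a generates a cyclic subgroup ⟨a⟩; distinct elements may generate the same one (a cyclic group of order d has φ(d) generators).
Cyclic subgroups by order — order 1: 1; order 2: 1; order 3: 4; order 6: 4.
Total: 10.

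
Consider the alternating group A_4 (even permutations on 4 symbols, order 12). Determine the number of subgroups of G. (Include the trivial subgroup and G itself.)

10

|G| = 12, so by Lagrange every subgroup order divides 12. Divisors: 1, 2, 3, 4, 6, 12.
Subgroups by order — order 1: 1; order 2: 3; order 3: 4; order 4: 1; order 6: 0; order 12: 1.
Total: 1 + 3 + 4 + 1 + 0 + 1 = 10.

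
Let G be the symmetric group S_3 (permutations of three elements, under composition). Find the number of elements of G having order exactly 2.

3

The elements of order 2 are: (2 3), (1 2), (1 3).
That's 3.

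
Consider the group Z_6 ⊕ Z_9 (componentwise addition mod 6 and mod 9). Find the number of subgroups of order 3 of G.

|G| = 54 and 3 | 54, so subgroups of order 3 are possible by Lagrange.
The subgroups of order 3 are: {(0,0), (0,3), (0,6)}; {(0,0), (2,0), (4,0)}; {(0,0), (2,3), (4,6)}; {(0,0), (2,6), (4,3)}.
So G has 4 subgroups of order 3.

4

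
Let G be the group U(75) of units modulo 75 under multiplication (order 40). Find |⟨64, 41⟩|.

|⟨64⟩| = 10 and |⟨41⟩| = 10, so |H| is a multiple of lcm(10, 10) = 10 and divides |G| = 40.
Closing under the operation: H = {1, 4, 11, 14, 16, 19, 26, 29, 31, 34, 41, 44, 46, 49, 56, 59, 61, 64, 71, 74}, so |H| = 20.

20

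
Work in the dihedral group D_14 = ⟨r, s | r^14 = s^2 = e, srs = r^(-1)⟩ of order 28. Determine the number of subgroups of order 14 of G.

3

|G| = 28 and 14 | 28, so subgroups of order 14 are possible by Lagrange.
The subgroups of order 14 are: {e, r, r^2, r^3, r^4, r^5, r^6, r^7, r^8, r^9, r^10, r^11, r^12, r^13}; {e, r^2, r^4, r^6, r^8, r^10, r^12, s, r^2s, r^4s, r^6s, r^8s, r^10s, r^12s}; {e, r^2, r^4, r^6, r^8, r^10, r^12, rs, r^3s, r^5s, r^7s, r^9s, r^11s, r^13s}.
So G has 3 subgroups of order 14.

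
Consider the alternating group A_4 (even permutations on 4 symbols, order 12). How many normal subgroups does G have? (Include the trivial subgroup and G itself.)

G has 10 subgroups. Checking conjugation-invariance by order — order 1: 1/1 normal; order 2: 0/3 normal; order 3: 0/4 normal; order 4: 1/1 normal; order 12: 1/1 normal.
Total normal subgroups: 3.

3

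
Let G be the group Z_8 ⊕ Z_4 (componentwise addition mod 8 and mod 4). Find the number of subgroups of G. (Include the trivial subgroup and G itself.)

22

|G| = 32, so by Lagrange every subgroup order divides 32. Divisors: 1, 2, 4, 8, 16, 32.
Subgroups by order — order 1: 1; order 2: 3; order 4: 7; order 8: 7; order 16: 3; order 32: 1.
Total: 1 + 3 + 7 + 7 + 3 + 1 = 22.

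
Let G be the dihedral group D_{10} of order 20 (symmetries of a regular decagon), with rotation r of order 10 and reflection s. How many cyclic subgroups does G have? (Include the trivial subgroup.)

14

Each element a generates a cyclic subgroup ⟨a⟩; distinct elements may generate the same one (a cyclic group of order d has φ(d) generators).
Cyclic subgroups by order — order 1: 1; order 2: 11; order 5: 1; order 10: 1.
Total: 14.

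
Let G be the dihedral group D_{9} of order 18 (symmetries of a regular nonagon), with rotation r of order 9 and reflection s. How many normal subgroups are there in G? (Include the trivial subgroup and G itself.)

G has 16 subgroups. Checking conjugation-invariance by order — order 1: 1/1 normal; order 2: 0/9 normal; order 3: 1/1 normal; order 6: 0/3 normal; order 9: 1/1 normal; order 18: 1/1 normal.
Total normal subgroups: 4.

4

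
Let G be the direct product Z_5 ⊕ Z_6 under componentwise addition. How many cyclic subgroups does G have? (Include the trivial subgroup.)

Group the elements of G by the cyclic subgroup they generate; each cyclic subgroup of order d accounts for φ(d) elements.
Cyclic subgroups by order — order 1: 1; order 2: 1; order 3: 1; order 5: 1; order 6: 1; order 10: 1; order 15: 1; order 30: 1.
Total: 8.

8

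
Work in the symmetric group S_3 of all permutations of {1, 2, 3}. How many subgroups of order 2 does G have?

3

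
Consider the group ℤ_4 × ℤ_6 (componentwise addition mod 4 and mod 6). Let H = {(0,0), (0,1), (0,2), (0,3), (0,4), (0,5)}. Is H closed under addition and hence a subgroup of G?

Yes

|H| = 6 divides |G| = 24, consistent with Lagrange.
H contains the identity, every element's inverse is in H, and H is closed under +: it is a subgroup.
In fact H = ⟨(0,1)⟩.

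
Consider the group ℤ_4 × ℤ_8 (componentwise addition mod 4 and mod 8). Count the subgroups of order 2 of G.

3

|G| = 32 and 2 | 32, so subgroups of order 2 are possible by Lagrange.
The subgroups of order 2 are: {(0,0), (0,4)}; {(0,0), (2,0)}; {(0,0), (2,4)}.
So G has 3 subgroups of order 2.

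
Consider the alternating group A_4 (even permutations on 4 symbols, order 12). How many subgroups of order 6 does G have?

|G| = 12 and 6 | 12, so subgroups of order 6 are possible by Lagrange.
Checking all subgroups of G, none has order 6.
So G has 0 subgroups of order 6.

0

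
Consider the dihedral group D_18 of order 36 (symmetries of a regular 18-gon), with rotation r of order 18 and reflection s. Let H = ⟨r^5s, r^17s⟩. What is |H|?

6

|⟨r^5s⟩| = 2 and |⟨r^17s⟩| = 2, so |H| is a multiple of lcm(2, 2) = 2 and divides |G| = 36.
Closing under the operation: H = {e, r^6, r^12, r^5s, r^11s, r^17s}, so |H| = 6.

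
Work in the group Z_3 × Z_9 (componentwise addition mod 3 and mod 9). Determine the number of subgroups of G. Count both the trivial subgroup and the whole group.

|G| = 27, so by Lagrange every subgroup order divides 27. Divisors: 1, 3, 9, 27.
Subgroups by order — order 1: 1; order 3: 4; order 9: 4; order 27: 1.
Total: 1 + 4 + 4 + 1 = 10.

10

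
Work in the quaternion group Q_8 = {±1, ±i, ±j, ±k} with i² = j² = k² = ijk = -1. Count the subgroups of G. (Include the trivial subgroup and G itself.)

6

|G| = 8, so by Lagrange every subgroup order divides 8. Divisors: 1, 2, 4, 8.
Subgroups by order — order 1: 1; order 2: 1; order 4: 3; order 8: 1.
Total: 1 + 1 + 3 + 1 = 6.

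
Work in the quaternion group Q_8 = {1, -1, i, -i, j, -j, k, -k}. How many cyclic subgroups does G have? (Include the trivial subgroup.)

Each element a generates a cyclic subgroup ⟨a⟩; distinct elements may generate the same one (a cyclic group of order d has φ(d) generators).
Cyclic subgroups by order — order 1: 1; order 2: 1; order 4: 3.
Total: 5.

5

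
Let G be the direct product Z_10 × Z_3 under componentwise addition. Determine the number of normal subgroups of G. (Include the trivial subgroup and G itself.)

8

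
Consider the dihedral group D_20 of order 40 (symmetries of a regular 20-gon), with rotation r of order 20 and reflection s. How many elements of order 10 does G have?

4

The elements of order 10 are: r^2, r^6, r^14, r^18.
That's 4.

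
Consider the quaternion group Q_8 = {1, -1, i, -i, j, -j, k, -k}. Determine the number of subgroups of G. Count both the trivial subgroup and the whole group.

|G| = 8, so by Lagrange every subgroup order divides 8. Divisors: 1, 2, 4, 8.
Subgroups by order — order 1: 1; order 2: 1; order 4: 3; order 8: 1.
Total: 1 + 1 + 3 + 1 = 6.

6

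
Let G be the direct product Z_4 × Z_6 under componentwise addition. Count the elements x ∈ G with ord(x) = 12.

8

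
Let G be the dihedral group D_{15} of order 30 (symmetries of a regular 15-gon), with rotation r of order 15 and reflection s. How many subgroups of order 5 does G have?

1

|G| = 30 and 5 | 30, so subgroups of order 5 are possible by Lagrange.
The subgroups of order 5 are: {e, r^3, r^6, r^9, r^12}.
So G has 1 subgroup of order 5.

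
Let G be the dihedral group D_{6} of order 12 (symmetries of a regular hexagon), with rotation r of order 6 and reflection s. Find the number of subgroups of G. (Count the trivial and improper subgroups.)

16

|G| = 12, so by Lagrange every subgroup order divides 12. Divisors: 1, 2, 3, 4, 6, 12.
Subgroups by order — order 1: 1; order 2: 7; order 3: 1; order 4: 3; order 6: 3; order 12: 1.
Total: 1 + 7 + 1 + 3 + 3 + 1 = 16.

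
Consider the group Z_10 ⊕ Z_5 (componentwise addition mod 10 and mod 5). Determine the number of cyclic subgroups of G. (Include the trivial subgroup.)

14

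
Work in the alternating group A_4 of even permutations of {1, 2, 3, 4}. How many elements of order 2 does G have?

The elements of order 2 are: (1 2)(3 4), (1 3)(2 4), (1 4)(2 3).
That's 3.

3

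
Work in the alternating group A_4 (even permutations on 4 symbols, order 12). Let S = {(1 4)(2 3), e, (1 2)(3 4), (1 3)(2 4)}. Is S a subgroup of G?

Yes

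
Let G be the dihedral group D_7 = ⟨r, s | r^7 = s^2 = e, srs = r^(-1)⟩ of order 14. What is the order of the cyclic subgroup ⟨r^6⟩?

Computing powers of r^6: the smallest k with (r^6)^k = e is k = 7.

7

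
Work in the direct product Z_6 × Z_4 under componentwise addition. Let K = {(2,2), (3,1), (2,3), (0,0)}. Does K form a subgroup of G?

(2,3) ∈ K but its inverse (4,1) ∉ K, so K is not a subgroup.

No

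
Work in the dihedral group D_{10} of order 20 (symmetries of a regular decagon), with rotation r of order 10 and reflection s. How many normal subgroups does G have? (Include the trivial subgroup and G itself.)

7

G has 22 subgroups. Checking conjugation-invariance by order — order 1: 1/1 normal; order 2: 1/11 normal; order 4: 0/5 normal; order 5: 1/1 normal; order 10: 3/3 normal; order 20: 1/1 normal.
Total normal subgroups: 7.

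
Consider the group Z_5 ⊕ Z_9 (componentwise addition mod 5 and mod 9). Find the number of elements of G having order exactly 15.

8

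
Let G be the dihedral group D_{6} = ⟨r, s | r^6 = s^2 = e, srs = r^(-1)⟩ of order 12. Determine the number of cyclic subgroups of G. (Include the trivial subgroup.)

10

Group the elements of G by the cyclic subgroup they generate; each cyclic subgroup of order d accounts for φ(d) elements.
Cyclic subgroups by order — order 1: 1; order 2: 7; order 3: 1; order 6: 1.
Total: 10.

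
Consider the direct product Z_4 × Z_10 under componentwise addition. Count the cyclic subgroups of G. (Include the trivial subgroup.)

12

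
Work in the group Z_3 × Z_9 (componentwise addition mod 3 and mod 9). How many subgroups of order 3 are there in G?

4

|G| = 27 and 3 | 27, so subgroups of order 3 are possible by Lagrange.
The subgroups of order 3 are: {(0,0), (0,3), (0,6)}; {(0,0), (1,0), (2,0)}; {(0,0), (1,3), (2,6)}; {(0,0), (1,6), (2,3)}.
So G has 4 subgroups of order 3.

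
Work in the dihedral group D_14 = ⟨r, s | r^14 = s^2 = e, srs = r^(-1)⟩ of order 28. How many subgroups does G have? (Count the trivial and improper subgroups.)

28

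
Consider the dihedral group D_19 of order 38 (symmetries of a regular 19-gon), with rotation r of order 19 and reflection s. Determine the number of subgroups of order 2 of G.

19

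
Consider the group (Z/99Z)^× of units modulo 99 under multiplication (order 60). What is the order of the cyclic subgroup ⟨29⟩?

Compute successive powers of 29 mod 99: 29, 49, 35, 25, 32, 37, 83, 31, …; 29^30 ≡ 1 (mod 99).
So |⟨29⟩| = 30.

30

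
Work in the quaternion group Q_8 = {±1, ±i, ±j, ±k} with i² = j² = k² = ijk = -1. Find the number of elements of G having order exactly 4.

6

The elements of order 4 are: i, -i, j, -j, k, -k.
That's 6.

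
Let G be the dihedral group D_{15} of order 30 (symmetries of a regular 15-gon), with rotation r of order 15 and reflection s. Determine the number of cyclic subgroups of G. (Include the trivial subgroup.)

Group the elements of G by the cyclic subgroup they generate; each cyclic subgroup of order d accounts for φ(d) elements.
Cyclic subgroups by order — order 1: 1; order 2: 15; order 3: 1; order 5: 1; order 15: 1.
Total: 19.

19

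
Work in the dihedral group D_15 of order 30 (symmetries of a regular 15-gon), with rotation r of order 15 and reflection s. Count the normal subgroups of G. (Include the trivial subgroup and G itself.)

G has 28 subgroups. Checking conjugation-invariance by order — order 1: 1/1 normal; order 2: 0/15 normal; order 3: 1/1 normal; order 5: 1/1 normal; order 6: 0/5 normal; order 10: 0/3 normal; order 15: 1/1 normal; order 30: 1/1 normal.
Total normal subgroups: 5.

5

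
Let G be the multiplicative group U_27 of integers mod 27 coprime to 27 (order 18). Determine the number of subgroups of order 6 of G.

1

|G| = 18 and 6 | 18, so subgroups of order 6 are possible by Lagrange.
The subgroups of order 6 are: {1, 8, 10, 17, 19, 26}.
So G has 1 subgroup of order 6.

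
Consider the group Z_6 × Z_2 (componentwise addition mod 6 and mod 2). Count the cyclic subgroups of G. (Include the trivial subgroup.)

8

A cyclic subgroup of order d is generated by each of its φ(d) elements of order d, so the cyclic subgroups of order d number (#elements of order d)/φ(d).
Cyclic subgroups by order — order 1: 1; order 2: 3; order 3: 1; order 6: 3.
Total: 8.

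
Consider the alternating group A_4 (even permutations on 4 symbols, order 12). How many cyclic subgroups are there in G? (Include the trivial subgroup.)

A cyclic subgroup of order d is generated by each of its φ(d) elements of order d, so the cyclic subgroups of order d number (#elements of order d)/φ(d).
Cyclic subgroups by order — order 1: 1; order 2: 3; order 3: 4.
Total: 8.

8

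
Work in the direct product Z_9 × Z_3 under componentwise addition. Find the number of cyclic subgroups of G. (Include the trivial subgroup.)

A cyclic subgroup of order d is generated by each of its φ(d) elements of order d, so the cyclic subgroups of order d number (#elements of order d)/φ(d).
Cyclic subgroups by order — order 1: 1; order 3: 4; order 9: 3.
Total: 8.

8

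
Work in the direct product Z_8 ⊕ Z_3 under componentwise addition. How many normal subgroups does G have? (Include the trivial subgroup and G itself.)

8

G is abelian, so every subgroup is normal.
G has 8 subgroups in total, hence 8 normal subgroups.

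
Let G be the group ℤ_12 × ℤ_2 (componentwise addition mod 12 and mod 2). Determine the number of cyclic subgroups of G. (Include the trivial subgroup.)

12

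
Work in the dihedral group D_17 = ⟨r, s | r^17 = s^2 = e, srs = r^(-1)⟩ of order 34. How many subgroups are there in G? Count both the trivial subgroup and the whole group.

20

|G| = 34, so by Lagrange every subgroup order divides 34. Divisors: 1, 2, 17, 34.
Subgroups by order — order 1: 1; order 2: 17; order 17: 1; order 34: 1.
Total: 1 + 17 + 1 + 1 = 20.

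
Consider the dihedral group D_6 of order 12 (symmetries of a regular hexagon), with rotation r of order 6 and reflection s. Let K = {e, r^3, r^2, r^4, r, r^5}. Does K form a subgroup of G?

|K| = 6 divides |G| = 12, consistent with Lagrange.
K contains the identity, every element's inverse is in K, and K is closed under ·: it is a subgroup.
In fact K = ⟨r^5⟩.

Yes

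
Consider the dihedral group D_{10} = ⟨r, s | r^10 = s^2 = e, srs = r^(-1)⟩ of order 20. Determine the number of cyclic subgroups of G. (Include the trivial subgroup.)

Group the elements of G by the cyclic subgroup they generate; each cyclic subgroup of order d accounts for φ(d) elements.
Cyclic subgroups by order — order 1: 1; order 2: 11; order 5: 1; order 10: 1.
Total: 14.

14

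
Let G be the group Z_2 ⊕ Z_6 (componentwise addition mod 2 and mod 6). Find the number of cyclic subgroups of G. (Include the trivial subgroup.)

Group the elements of G by the cyclic subgroup they generate; each cyclic subgroup of order d accounts for φ(d) elements.
Cyclic subgroups by order — order 1: 1; order 2: 3; order 3: 1; order 6: 3.
Total: 8.

8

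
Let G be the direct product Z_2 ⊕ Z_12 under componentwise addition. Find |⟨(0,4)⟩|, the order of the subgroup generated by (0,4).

The order of (0,4) in Z_2 × Z_12 is lcm(ord(0) in Z_2, ord(4) in Z_12).
ord(0) = 1 and ord(4) = 3, so |⟨(0,4)⟩| = lcm(1, 3) = 3.

3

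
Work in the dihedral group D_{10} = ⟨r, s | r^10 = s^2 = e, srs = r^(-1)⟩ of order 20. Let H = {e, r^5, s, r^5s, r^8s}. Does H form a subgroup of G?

No

Closure fails: s · r^8s = r^2 ∉ H. So H is not a subgroup.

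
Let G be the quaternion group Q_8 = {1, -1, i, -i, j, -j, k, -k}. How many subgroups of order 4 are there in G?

3

|G| = 8 and 4 | 8, so subgroups of order 4 are possible by Lagrange.
The subgroups of order 4 are: {1, -1, i, -i}; {1, -1, j, -j}; {1, -1, k, -k}.
So G has 3 subgroups of order 4.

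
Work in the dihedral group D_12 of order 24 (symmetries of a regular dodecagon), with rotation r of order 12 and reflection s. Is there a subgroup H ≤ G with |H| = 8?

Yes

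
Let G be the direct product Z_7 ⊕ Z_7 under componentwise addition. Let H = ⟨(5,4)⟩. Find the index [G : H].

7

|⟨(5,4)⟩| = 7 and |G| = 49.
By Lagrange, [G : H] = |G|/|H| = 49/7 = 7.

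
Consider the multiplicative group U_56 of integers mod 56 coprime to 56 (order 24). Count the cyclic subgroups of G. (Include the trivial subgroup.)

Group the elements of G by the cyclic subgroup they generate; each cyclic subgroup of order d accounts for φ(d) elements.
Cyclic subgroups by order — order 1: 1; order 2: 7; order 3: 1; order 6: 7.
Total: 16.

16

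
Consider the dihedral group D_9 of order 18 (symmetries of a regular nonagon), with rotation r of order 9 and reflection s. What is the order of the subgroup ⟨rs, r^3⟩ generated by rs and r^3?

6

|⟨rs⟩| = 2 and |⟨r^3⟩| = 3, so |H| is a multiple of lcm(2, 3) = 6 and divides |G| = 18.
Closing under the operation: H = {e, r^3, r^6, rs, r^4s, r^7s}, so |H| = 6.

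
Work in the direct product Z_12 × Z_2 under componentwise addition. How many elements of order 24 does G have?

0

An element (a,b) has order lcm(ord(a), ord(b)); count pairs with lcm equal to 24.
Enumerating gives 0 such elements.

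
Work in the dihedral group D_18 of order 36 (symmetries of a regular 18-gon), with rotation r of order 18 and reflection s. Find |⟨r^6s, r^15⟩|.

12

|⟨r^6s⟩| = 2 and |⟨r^15⟩| = 6, so |H| is a multiple of lcm(2, 6) = 6 and divides |G| = 36.
Closing under the operation: H = {e, r^3, r^6, r^9, r^12, r^15, s, r^3s, r^6s, r^9s, r^12s, r^15s}, so |H| = 12.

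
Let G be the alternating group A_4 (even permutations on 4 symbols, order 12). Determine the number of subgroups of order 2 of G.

3

|G| = 12 and 2 | 12, so subgroups of order 2 are possible by Lagrange.
The subgroups of order 2 are: {e, (1 2)(3 4)}; {e, (1 3)(2 4)}; {e, (1 4)(2 3)}.
So G has 3 subgroups of order 2.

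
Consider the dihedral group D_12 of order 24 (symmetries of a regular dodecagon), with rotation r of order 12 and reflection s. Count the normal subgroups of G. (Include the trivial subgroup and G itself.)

9

G has 34 subgroups. Checking conjugation-invariance by order — order 1: 1/1 normal; order 2: 1/13 normal; order 3: 1/1 normal; order 4: 1/7 normal; order 6: 1/5 normal; order 8: 0/3 normal; order 12: 3/3 normal; order 24: 1/1 normal.
Total normal subgroups: 9.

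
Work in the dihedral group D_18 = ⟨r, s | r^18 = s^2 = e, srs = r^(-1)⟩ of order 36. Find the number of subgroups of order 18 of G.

|G| = 36 and 18 | 36, so subgroups of order 18 are possible by Lagrange.
The subgroups of order 18 are: {e, r, r^2, r^3, r^4, r^5, r^6, r^7, r^8, r^9, r^10, r^11, r^12, r^13, r^14, r^15, r^16, r^17}; {e, r^2, r^4, r^6, r^8, r^10, r^12, r^14, r^16, s, r^2s, r^4s, r^6s, r^8s, r^10s, r^12s, r^14s, r^16s}; {e, r^2, r^4, r^6, r^8, r^10, r^12, r^14, r^16, rs, r^3s, r^5s, r^7s, r^9s, r^11s, r^13s, r^15s, r^17s}.
So G has 3 subgroups of order 18.

3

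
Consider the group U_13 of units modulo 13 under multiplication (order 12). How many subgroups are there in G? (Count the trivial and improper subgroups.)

6

|G| = 12, so by Lagrange every subgroup order divides 12. Divisors: 1, 2, 3, 4, 6, 12.
Subgroups by order — order 1: 1; order 2: 1; order 3: 1; order 4: 1; order 6: 1; order 12: 1.
Total: 1 + 1 + 1 + 1 + 1 + 1 = 6.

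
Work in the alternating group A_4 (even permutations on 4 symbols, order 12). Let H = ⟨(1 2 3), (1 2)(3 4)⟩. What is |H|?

|⟨(1 2 3)⟩| = 3 and |⟨(1 2)(3 4)⟩| = 2, so |H| is a multiple of lcm(3, 2) = 6 and divides |G| = 12.
Closing {(1 2 3), (1 2)(3 4)} under the group operation gives all of G, so |H| = 12.

12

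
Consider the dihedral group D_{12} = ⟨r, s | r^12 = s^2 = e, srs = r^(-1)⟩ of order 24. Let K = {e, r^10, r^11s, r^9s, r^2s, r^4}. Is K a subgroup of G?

No

r^4 ∈ K but its inverse r^8 ∉ K, so K is not a subgroup.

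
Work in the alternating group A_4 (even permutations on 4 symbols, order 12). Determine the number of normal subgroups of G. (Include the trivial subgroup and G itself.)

3

G has 10 subgroups. Checking conjugation-invariance by order — order 1: 1/1 normal; order 2: 0/3 normal; order 3: 0/4 normal; order 4: 1/1 normal; order 12: 1/1 normal.
Total normal subgroups: 3.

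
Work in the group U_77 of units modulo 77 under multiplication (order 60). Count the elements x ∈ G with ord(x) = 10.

Enumerating element orders in G gives 12 elements of order 10.

12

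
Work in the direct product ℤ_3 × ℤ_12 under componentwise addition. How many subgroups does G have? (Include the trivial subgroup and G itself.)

18

|G| = 36, so by Lagrange every subgroup order divides 36. Divisors: 1, 2, 3, 4, 6, 9, 12, 18, 36.
Subgroups by order — order 1: 1; order 2: 1; order 3: 4; order 4: 1; order 6: 4; order 9: 1; order 12: 4; order 18: 1; order 36: 1.
Total: 1 + 1 + 4 + 1 + 4 + 1 + 4 + 1 + 1 = 18.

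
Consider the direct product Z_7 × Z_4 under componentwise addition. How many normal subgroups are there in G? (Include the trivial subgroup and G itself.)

G is abelian, so every subgroup is normal.
G has 6 subgroups in total, hence 6 normal subgroups.

6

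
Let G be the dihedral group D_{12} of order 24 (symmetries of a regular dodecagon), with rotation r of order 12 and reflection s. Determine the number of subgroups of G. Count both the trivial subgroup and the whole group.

|G| = 24, so by Lagrange every subgroup order divides 24. Divisors: 1, 2, 3, 4, 6, 8, 12, 24.
Subgroups by order — order 1: 1; order 2: 13; order 3: 1; order 4: 7; order 6: 5; order 8: 3; order 12: 3; order 24: 1.
Total: 1 + 13 + 1 + 7 + 5 + 3 + 3 + 1 = 34.

34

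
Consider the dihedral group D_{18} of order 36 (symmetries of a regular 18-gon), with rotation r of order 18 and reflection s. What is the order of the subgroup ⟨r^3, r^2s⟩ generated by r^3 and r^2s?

12

|⟨r^3⟩| = 6 and |⟨r^2s⟩| = 2, so |H| is a multiple of lcm(6, 2) = 6 and divides |G| = 36.
Closing under the operation: H = {e, r^3, r^6, r^9, r^12, r^15, r^2s, r^5s, r^8s, r^11s, r^14s, r^17s}, so |H| = 12.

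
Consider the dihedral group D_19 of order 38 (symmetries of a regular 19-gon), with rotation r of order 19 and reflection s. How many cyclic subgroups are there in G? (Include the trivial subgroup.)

21

Each element a generates a cyclic subgroup ⟨a⟩; distinct elements may generate the same one (a cyclic group of order d has φ(d) generators).
Cyclic subgroups by order — order 1: 1; order 2: 19; order 19: 1.
Total: 21.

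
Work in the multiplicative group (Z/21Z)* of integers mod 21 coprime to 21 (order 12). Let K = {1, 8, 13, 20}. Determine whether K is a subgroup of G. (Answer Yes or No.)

|K| = 4 divides |G| = 12, consistent with Lagrange.
K contains the identity, every element's inverse is in K, and K is closed under ·: it is a subgroup.

Yes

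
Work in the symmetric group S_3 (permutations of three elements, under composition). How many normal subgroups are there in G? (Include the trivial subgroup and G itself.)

G has 6 subgroups. Checking conjugation-invariance by order — order 1: 1/1 normal; order 2: 0/3 normal; order 3: 1/1 normal; order 6: 1/1 normal.
Total normal subgroups: 3.

3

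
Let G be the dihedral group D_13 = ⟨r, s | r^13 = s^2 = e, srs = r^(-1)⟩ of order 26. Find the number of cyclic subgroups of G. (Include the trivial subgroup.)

15

A cyclic subgroup of order d is generated by each of its φ(d) elements of order d, so the cyclic subgroups of order d number (#elements of order d)/φ(d).
Cyclic subgroups by order — order 1: 1; order 2: 13; order 13: 1.
Total: 15.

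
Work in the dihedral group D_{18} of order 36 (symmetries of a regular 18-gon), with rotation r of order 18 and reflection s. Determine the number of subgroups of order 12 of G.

3

|G| = 36 and 12 | 36, so subgroups of order 12 are possible by Lagrange.
The subgroups of order 12 are: {e, r^3, r^6, r^9, r^12, r^15, rs, r^4s, r^7s, r^10s, r^13s, r^16s}; {e, r^3, r^6, r^9, r^12, r^15, r^2s, r^5s, r^8s, r^11s, r^14s, r^17s}; {e, r^3, r^6, r^9, r^12, r^15, s, r^3s, r^6s, r^9s, r^12s, r^15s}.
So G has 3 subgroups of order 12.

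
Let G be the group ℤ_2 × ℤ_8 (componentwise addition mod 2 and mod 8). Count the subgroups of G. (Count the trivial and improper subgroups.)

11

|G| = 16, so by Lagrange every subgroup order divides 16. Divisors: 1, 2, 4, 8, 16.
Subgroups by order — order 1: 1; order 2: 3; order 4: 3; order 8: 3; order 16: 1.
Total: 1 + 3 + 3 + 3 + 1 = 11.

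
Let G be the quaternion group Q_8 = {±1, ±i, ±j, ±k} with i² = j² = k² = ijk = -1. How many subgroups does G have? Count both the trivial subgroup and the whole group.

|G| = 8, so by Lagrange every subgroup order divides 8. Divisors: 1, 2, 4, 8.
Subgroups by order — order 1: 1; order 2: 1; order 4: 3; order 8: 1.
Total: 1 + 1 + 3 + 1 = 6.

6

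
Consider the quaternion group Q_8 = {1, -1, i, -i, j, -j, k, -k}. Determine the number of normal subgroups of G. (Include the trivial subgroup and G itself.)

6

G has 6 subgroups. Checking conjugation-invariance by order — order 1: 1/1 normal; order 2: 1/1 normal; order 4: 3/3 normal; order 8: 1/1 normal.
Total normal subgroups: 6.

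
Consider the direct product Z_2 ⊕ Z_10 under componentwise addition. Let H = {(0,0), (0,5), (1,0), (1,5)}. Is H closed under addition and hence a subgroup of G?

Yes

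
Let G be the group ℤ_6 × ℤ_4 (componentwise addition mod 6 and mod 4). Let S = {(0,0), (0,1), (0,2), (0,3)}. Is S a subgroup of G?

Yes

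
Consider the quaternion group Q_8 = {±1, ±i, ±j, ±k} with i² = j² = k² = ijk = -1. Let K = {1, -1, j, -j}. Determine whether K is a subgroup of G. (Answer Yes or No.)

Yes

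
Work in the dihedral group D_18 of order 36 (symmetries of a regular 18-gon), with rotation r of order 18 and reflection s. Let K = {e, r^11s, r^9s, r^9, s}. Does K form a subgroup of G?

No

|K| = 5 does not divide |G| = 36, so by Lagrange K is not a subgroup.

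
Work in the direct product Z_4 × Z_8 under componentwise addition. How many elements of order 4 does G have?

12

An element (a,b) has order lcm(ord(a), ord(b)); count pairs with lcm equal to 4.
Enumerating gives 12 such elements.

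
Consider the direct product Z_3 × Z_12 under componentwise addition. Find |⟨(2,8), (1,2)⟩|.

18

|⟨(2,8)⟩| = 3 and |⟨(1,2)⟩| = 6, so |H| is a multiple of lcm(3, 6) = 6 and divides |G| = 36.
Closing under the operation: H = {(0,0), (0,2), (0,4), (0,6), (0,8), (0,10), (1,0), (1,2), (1,4), (1,6), (1,8), (1,10), (2,0), (2,2), (2,4), (2,6), (2,8), (2,10)}, so |H| = 18.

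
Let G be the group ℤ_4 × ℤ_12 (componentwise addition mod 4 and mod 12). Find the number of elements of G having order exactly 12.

24

An element (a,b) has order lcm(ord(a), ord(b)); count pairs with lcm equal to 12.
Enumerating gives 24 such elements.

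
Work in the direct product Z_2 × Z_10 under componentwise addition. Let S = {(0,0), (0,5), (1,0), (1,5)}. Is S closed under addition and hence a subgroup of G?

|S| = 4 divides |G| = 20, consistent with Lagrange.
S contains the identity, every element's inverse is in S, and S is closed under +: it is a subgroup.

Yes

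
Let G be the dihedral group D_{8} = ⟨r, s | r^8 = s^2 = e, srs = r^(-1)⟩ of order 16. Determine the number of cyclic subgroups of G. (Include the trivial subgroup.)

A cyclic subgroup of order d is generated by each of its φ(d) elements of order d, so the cyclic subgroups of order d number (#elements of order d)/φ(d).
Cyclic subgroups by order — order 1: 1; order 2: 9; order 4: 1; order 8: 1.
Total: 12.

12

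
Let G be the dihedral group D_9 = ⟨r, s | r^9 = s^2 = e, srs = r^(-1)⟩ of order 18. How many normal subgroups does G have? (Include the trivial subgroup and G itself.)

G has 16 subgroups. Checking conjugation-invariance by order — order 1: 1/1 normal; order 2: 0/9 normal; order 3: 1/1 normal; order 6: 0/3 normal; order 9: 1/1 normal; order 18: 1/1 normal.
Total normal subgroups: 4.

4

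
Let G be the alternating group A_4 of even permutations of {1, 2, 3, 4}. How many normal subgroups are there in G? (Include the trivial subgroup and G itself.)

G has 10 subgroups. Checking conjugation-invariance by order — order 1: 1/1 normal; order 2: 0/3 normal; order 3: 0/4 normal; order 4: 1/1 normal; order 12: 1/1 normal.
Total normal subgroups: 3.

3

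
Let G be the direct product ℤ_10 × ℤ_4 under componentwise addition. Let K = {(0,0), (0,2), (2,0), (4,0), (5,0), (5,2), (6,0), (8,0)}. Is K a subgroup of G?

No

Closure fails: (4,0) + (0,2) = (4,2) ∉ K. So K is not a subgroup.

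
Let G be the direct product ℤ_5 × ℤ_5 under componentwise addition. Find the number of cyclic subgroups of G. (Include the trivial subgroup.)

Group the elements of G by the cyclic subgroup they generate; each cyclic subgroup of order d accounts for φ(d) elements.
Cyclic subgroups by order — order 1: 1; order 5: 6.
Total: 7.

7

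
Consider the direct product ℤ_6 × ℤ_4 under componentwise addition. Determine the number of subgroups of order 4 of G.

|G| = 24 and 4 | 24, so subgroups of order 4 are possible by Lagrange.
The subgroups of order 4 are: {(0,0), (0,1), (0,2), (0,3)}; {(0,0), (0,2), (3,0), (3,2)}; {(0,0), (0,2), (3,1), (3,3)}.
So G has 3 subgroups of order 4.

3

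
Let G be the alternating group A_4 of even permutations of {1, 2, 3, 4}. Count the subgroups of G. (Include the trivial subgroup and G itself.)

10

|G| = 12, so by Lagrange every subgroup order divides 12. Divisors: 1, 2, 3, 4, 6, 12.
Subgroups by order — order 1: 1; order 2: 3; order 3: 4; order 4: 1; order 6: 0; order 12: 1.
Total: 1 + 3 + 4 + 1 + 0 + 1 = 10.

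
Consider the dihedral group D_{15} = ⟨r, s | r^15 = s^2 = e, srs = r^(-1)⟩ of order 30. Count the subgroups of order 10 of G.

|G| = 30 and 10 | 30, so subgroups of order 10 are possible by Lagrange.
The subgroups of order 10 are: {e, r^3, r^6, r^9, r^12, rs, r^4s, r^7s, r^10s, r^13s}; {e, r^3, r^6, r^9, r^12, r^2s, r^5s, r^8s, r^11s, r^14s}; {e, r^3, r^6, r^9, r^12, s, r^3s, r^6s, r^9s, r^12s}.
So G has 3 subgroups of order 10.

3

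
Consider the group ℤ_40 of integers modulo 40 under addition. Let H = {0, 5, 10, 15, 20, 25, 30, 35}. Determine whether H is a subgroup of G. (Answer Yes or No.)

Yes

|H| = 8 divides |G| = 40, consistent with Lagrange.
H contains the identity, every element's inverse is in H, and H is closed under +: it is a subgroup.
In fact H = ⟨35⟩.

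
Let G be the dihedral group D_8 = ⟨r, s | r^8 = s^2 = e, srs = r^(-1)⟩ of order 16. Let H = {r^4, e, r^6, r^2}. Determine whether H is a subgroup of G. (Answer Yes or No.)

Yes

|H| = 4 divides |G| = 16, consistent with Lagrange.
H contains the identity, every element's inverse is in H, and H is closed under ·: it is a subgroup.
In fact H = ⟨r^6⟩.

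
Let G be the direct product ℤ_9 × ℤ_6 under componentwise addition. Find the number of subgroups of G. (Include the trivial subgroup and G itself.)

20

|G| = 54, so by Lagrange every subgroup order divides 54. Divisors: 1, 2, 3, 6, 9, 18, 27, 54.
Subgroups by order — order 1: 1; order 2: 1; order 3: 4; order 6: 4; order 9: 4; order 18: 4; order 27: 1; order 54: 1.
Total: 1 + 1 + 4 + 4 + 4 + 4 + 1 + 1 = 20.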